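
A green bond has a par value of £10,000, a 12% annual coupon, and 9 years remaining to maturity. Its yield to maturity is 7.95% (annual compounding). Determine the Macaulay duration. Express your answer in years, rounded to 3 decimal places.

6.300 years

Periodic yield y = 0.0795. Discount each cash flow and weight by its year:
  t   CF        PV=CF/(1+0.0795)^t    t·PV
  1     1,200.00     1,111.6258     1,111.6258
  2     1,200.00     1,029.7598     2,059.5197
  3     1,200.00       953.9230     2,861.7689
  4     1,200.00       883.6711     3,534.6845
  5     1,200.00       818.5930     4,092.9649
  6     1,200.00       758.3075     4,549.8452
  7     1,200.00       702.4618     4,917.2327
  8     1,200.00       650.7289     5,205.8309
  9    11,200.00     5,626.1875    50,635.6876
  Σ                 12,535.2584    78,969.1601
Price P = Σ PV = 12,535.2584.
Macaulay duration = Σ(t·PV) / P = 78,969.1601 / 12,535.2584 = 6.29976 years.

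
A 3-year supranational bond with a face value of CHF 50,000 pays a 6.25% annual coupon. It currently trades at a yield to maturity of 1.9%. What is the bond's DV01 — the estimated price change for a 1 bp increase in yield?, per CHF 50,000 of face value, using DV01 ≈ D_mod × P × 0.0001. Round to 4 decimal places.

CHF 15.6733

Periodic yield y = 0.019.
  t   CF        PV=CF/(1+0.019)^t    t·PV
  1     3,125.00     3,066.7321     3,066.7321
  2     3,125.00     3,009.5506     6,019.1013
  3    53,125.00    50,208.4011   150,625.2032
  Σ                 56,284.6838   159,711.0365
P = 56,284.6838; D_Mac = 2.83756 yrs; D_mod = 2.78465 yrs.
DV01 ≈ 2.78465 × 56,284.6838 × 0.0001 = 15.673311.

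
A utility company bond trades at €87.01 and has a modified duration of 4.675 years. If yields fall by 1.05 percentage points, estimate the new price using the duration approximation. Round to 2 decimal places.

€91.28

Duration approximation: ΔP/P ≈ -D_mod · Δy = -4.675 × (-0.0105) = +0.0490875.
New price ≈ 87.01 × (1 + 0.0490875) = 91.281103375.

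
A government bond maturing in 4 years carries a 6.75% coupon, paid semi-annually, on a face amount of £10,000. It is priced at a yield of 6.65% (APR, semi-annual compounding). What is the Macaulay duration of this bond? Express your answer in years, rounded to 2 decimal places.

Periodic yield y = 0.03325. Discount each cash flow and weight by its period:
  t   CF        PV=CF/(1+0.03325)^t    t·PV
  1       337.50       326.6392       326.6392
  2       337.50       316.1280       632.2560
  3       337.50       305.9550       917.8650
  4       337.50       296.1094     1,184.4374
  5       337.50       286.5805     1,432.9027
  6       337.50       277.3584     1,664.1503
  7       337.50       268.4330     1,879.0309
  8    10,337.50     7,957.4187    63,659.3497
  Σ                 10,034.6222    71,696.6312
Price P = Σ PV = 10,034.6222.
Macaulay duration = Σ(t·PV) / P = 71,696.6312 / 10,034.6222 = 7.14493 half-year periods.
In years: 7.14493 / 2 = 3.57246 years.

3.57 years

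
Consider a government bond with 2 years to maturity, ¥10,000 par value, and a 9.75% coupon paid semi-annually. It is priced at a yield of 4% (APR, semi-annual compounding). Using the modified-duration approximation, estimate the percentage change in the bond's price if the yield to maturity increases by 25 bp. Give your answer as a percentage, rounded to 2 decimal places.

-0.46%

Periodic yield y = 0.02. Modified duration first:
  t   CF        PV=CF/(1+0.02)^t    t·PV
  1       487.50       477.9412       477.9412
  2       487.50       468.5698       937.1396
  3       487.50       459.3821     1,378.1464
  4    10,487.50     9,688.8289    38,755.3156
  Σ                 11,094.7220    41,548.5428
P = 11,094.7220; D_Mac = 3.74489 half-year periods = 1.87245 yrs; D_mod = 1.87245/(1+0.02) = 1.83573 yrs.
ΔP/P ≈ -D_mod · Δy = -1.83573 × (+0.0025) = -0.004589 = -0.4589%.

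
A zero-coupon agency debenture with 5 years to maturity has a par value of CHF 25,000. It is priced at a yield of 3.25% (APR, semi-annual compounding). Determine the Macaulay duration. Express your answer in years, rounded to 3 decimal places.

A zero-coupon bond has a single cash flow at maturity, so its Macaulay duration equals its maturity: 5 years.
(Equivalently: 10 semi-annual periods ÷ 2 = 5 years.)

5.000 years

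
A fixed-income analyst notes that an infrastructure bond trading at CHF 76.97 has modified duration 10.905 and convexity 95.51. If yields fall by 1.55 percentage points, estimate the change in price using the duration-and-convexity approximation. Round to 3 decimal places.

+CHF 13.893

Duration effect: -D_mod·Δy = -10.905 × (-0.0155) = +0.1690275
Convexity effect: ½·C·(Δy)² = 0.5 × 95.51 × (-0.0155)² = +0.01147313875
ΔP/P ≈ +0.1690275 + 0.01147313875 = +0.18050063875
ΔP ≈ 76.97 × (+0.18050063875) = +13.8931341645875.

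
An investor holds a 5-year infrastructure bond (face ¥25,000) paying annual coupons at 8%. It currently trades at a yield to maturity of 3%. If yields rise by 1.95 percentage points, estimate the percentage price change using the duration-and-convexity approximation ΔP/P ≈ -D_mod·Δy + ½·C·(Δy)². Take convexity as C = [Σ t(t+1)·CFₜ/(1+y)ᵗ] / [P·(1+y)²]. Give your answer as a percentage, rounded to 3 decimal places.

With y = 0.03:
  t   CF        PV=CF/(1+0.03)^t    t·PV        t(t+1)·PV
  1     2,000.00     1,941.7476     1,941.7476       3,883.4951
  2     2,000.00     1,885.1918     3,770.3836      11,311.1509
  3     2,000.00     1,830.2833     5,490.8500      21,963.3998
  4     2,000.00     1,776.9741     7,107.8964      35,539.4819
  5    27,000.00    23,290.4372   116,452.1859     698,713.1154
  Σ                 30,724.6340   134,763.0634     771,410.6431
P = 30,724.6340; D_Mac = 4.38616 yrs; D_mod = 4.25840 yrs; C = 23.66598.
Duration effect: -4.25840 × (+0.0195) = -0.083039
Convexity effect: 0.5 × 23.66598 × (0.0195)² = +0.0044995
ΔP/P ≈ -0.083039 + 0.0044995 = -0.078539 = -7.8539%.

-7.854%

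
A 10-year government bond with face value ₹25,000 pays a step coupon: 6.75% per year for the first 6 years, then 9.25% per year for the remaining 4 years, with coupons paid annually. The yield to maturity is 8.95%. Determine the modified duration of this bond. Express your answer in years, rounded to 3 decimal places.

6.816 years

Periodic yield y = 0.0895. First find Macaulay duration:
  t   CF        PV=CF/(1+0.0895)^t    t·PV
  1     1,687.50     1,548.8756     1,548.8756
  2     1,687.50     1,421.6389     2,843.2779
  3     1,687.50     1,304.8545     3,914.5634
  4     1,687.50     1,197.6636     4,790.6543
  5     1,687.50     1,099.2782     5,496.3909
  6     1,687.50     1,008.9749     6,053.8496
  7     2,312.50     1,269.0861     8,883.6029
  8     2,312.50     1,164.8335     9,318.6683
  9     2,312.50     1,069.1451     9,622.3055
  10   27,312.50    11,590.1514   115,901.5138
  Σ                 22,674.5018   168,373.7022
P = 22,674.5018; Macaulay duration = 168,373.7022 / 22,674.5018 = 7.42568 years.
Modified duration = D_Mac / (1 + y) = 7.42568 / 1.0895 = 6.81568 years.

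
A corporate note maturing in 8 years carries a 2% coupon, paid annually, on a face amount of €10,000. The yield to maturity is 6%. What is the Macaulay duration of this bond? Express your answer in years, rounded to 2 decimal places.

Periodic yield y = 0.06. Discount each cash flow and weight by its year:
  t   CF        PV=CF/(1+0.06)^t    t·PV
  1       200.00       188.6792       188.6792
  2       200.00       177.9993       355.9986
  3       200.00       167.9239       503.7716
  4       200.00       158.4187       633.6749
  5       200.00       149.4516       747.2582
  6       200.00       140.9921       845.9526
  7       200.00       133.0114       931.0800
  8    10,200.00     6,399.6062    51,196.8495
  Σ                  7,516.0825    55,403.2646
Price P = Σ PV = 7,516.0825.
Macaulay duration = Σ(t·PV) / P = 55,403.2646 / 7,516.0825 = 7.37130 years.

7.37 years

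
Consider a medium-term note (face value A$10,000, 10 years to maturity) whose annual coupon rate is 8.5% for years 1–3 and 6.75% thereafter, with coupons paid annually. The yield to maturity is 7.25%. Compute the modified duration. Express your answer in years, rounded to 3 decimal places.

Periodic yield y = 0.0725. First find Macaulay duration:
  t   CF        PV=CF/(1+0.0725)^t    t·PV
  1       850.00       792.5408       792.5408
  2       850.00       738.9658     1,477.9315
  3       850.00       689.0124     2,067.0371
  4       675.00       510.1696     2,040.6784
  5       675.00       475.6826     2,378.4130
  6       675.00       443.5269     2,661.1614
  7       675.00       413.5449     2,894.8143
  8       675.00       385.5896     3,084.7172
  9       675.00       359.5241     3,235.7173
  10   10,675.00     5,301.4525    53,014.5251
  Σ                 10,110.0092    73,647.5361
P = 10,110.0092; Macaulay duration = 73,647.5361 / 10,110.0092 = 7.28462 years.
Modified duration = D_Mac / (1 + y) = 7.28462 / 1.0725 = 6.79218 years.

6.792 years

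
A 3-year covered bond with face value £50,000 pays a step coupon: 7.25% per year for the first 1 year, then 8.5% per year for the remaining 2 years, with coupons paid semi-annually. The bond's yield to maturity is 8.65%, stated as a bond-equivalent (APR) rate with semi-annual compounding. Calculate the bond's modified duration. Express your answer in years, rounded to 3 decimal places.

2.620 years

Periodic yield y = 0.04325. First find Macaulay duration:
  t   CF        PV=CF/(1+0.04325)^t    t·PV
  1     1,812.50     1,737.3592     1,737.3592
  2     1,812.50     1,665.3335     3,330.6671
  3     2,125.00     1,871.5169     5,614.5507
  4     2,125.00     1,793.9295     7,175.7178
  5     2,125.00     1,719.5585     8,597.7927
  6    52,125.00    40,431.1140   242,586.6840
  Σ                 49,218.8117   269,042.7716
P = 49,218.8117; Macaulay duration = 269,042.7716 / 49,218.8117 = 5.46626 half-year periods = 2.73313 years.
Modified duration = D_Mac / (1 + y) = 2.73313 / 1.04325 = 2.61982 years.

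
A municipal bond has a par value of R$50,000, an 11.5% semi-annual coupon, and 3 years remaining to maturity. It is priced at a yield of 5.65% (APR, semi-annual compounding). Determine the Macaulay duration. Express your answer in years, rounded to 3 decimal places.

2.651 years

Periodic yield y = 0.02825. Discount each cash flow and weight by its period:
  t   CF        PV=CF/(1+0.02825)^t    t·PV
  1     2,875.00     2,796.0126     2,796.0126
  2     2,875.00     2,719.1954     5,438.3907
  3     2,875.00     2,644.4886     7,933.4657
  4     2,875.00     2,571.8343    10,287.3370
  5     2,875.00     2,501.1760    12,505.8802
  6    52,875.00    44,736.0949   268,416.5696
  Σ                 57,968.8018   307,377.6558
Price P = Σ PV = 57,968.8018.
Macaulay duration = Σ(t·PV) / P = 307,377.6558 / 57,968.8018 = 5.30247 half-year periods.
In years: 5.30247 / 2 = 2.65123 years.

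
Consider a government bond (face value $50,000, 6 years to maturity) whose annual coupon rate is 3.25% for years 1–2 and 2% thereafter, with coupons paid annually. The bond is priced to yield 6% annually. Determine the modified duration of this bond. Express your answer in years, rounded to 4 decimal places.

Periodic yield y = 0.06. First find Macaulay duration:
  t   CF        PV=CF/(1+0.06)^t    t·PV
  1     1,625.00     1,533.0189     1,533.0189
  2     1,625.00     1,446.2442     2,892.4884
  3     1,000.00       839.6193     2,518.8578
  4     1,000.00       792.0937     3,168.3747
  5     1,000.00       747.2582     3,736.2909
  6    51,000.00    35,952.9876   215,717.9254
  Σ                 41,311.2218   229,566.9560
P = 41,311.2218; Macaulay duration = 229,566.9560 / 41,311.2218 = 5.55701 years.
Modified duration = D_Mac / (1 + y) = 5.55701 / 1.06 = 5.24246 years.

5.2425 years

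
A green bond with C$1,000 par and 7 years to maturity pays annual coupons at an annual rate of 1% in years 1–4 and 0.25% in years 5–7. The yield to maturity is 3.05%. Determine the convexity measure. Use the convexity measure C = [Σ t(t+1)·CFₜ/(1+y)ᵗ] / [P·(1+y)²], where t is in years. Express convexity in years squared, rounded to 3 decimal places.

With y = 0.0305:
  t   CF        PV=CF/(1+0.0305)^t    t·PV        t(t+1)·PV
  1        10.00         9.7040         9.7040          19.4081
  2        10.00         9.4168        18.8336          56.5009
  3        10.00         9.1381        27.4143         109.6572
  4        10.00         8.8676        35.4706         177.3528
  5         2.50         2.1513        10.7565          64.5389
  6         2.50         2.0876        12.5257          87.6802
  7     1,002.50       812.3598     5,686.5184      45,492.1472
  Σ                    853.7253     5,801.2231      46,007.2851
P = 853.7253.
Convexity = Σ t(t+1)·PV / [P·(1+y)²] = 46,007.2851 / (853.7253 × 1.061930) = 50.74725.

50.747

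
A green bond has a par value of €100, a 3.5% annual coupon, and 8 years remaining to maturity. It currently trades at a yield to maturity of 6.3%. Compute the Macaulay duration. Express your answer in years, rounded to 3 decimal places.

Periodic yield y = 0.063. Discount each cash flow and weight by its year:
  t   CF        PV=CF/(1+0.063)^t    t·PV
  1         3.50         3.2926         3.2926
  2         3.50         3.0974         6.1949
  3         3.50         2.9139         8.7416
  4         3.50         2.7412        10.9647
  5         3.50         2.5787        12.8935
  6         3.50         2.4259        14.5553
  7         3.50         2.2821        15.9747
  8       103.50        63.4855       507.8836
  Σ                     82.8172       580.5008
Price P = Σ PV = 82.8172.
Macaulay duration = Σ(t·PV) / P = 580.5008 / 82.8172 = 7.00943 years.

7.009 years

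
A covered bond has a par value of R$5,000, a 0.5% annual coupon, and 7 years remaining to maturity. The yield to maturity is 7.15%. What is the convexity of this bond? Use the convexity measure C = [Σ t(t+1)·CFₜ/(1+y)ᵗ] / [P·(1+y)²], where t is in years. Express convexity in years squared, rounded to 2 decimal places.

47.53

With y = 0.0715:
  t   CF        PV=CF/(1+0.0715)^t    t·PV        t(t+1)·PV
  1        25.00        23.3318        23.3318          46.6636
  2        25.00        21.7749        43.5497         130.6492
  3        25.00        20.3219        60.9656         243.8623
  4        25.00        18.9658        75.8632         379.3161
  5        25.00        17.7002        88.5012         531.0072
  6        25.00        16.5191        99.1147         693.8031
  7     5,025.00     3,098.7807    21,691.4647     173,531.7176
  Σ                  3,217.3944    22,082.7910     175,557.0192
P = 3,217.3944.
Convexity = Σ t(t+1)·PV / [P·(1+y)²] = 175,557.0192 / (3,217.3944 × 1.148112) = 47.52581.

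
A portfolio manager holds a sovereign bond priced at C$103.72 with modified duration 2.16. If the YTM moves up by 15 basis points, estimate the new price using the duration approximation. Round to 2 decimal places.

Duration approximation: ΔP/P ≈ -D_mod · Δy = -2.16 × (+0.0015) = -0.003240.
New price ≈ 103.72 × (1 - 0.003240) = 103.3839472.

C$103.38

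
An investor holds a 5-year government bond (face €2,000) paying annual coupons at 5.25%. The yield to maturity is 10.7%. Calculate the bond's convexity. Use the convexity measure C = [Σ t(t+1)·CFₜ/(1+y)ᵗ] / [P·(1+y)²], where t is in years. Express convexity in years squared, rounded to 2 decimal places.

21.00

With y = 0.107:
  t   CF        PV=CF/(1+0.107)^t    t·PV        t(t+1)·PV
  1       105.00        94.8509        94.8509         189.7019
  2       105.00        85.6829       171.3658         514.0973
  3       105.00        77.4010       232.2029         928.8117
  4       105.00        69.9196       279.6783       1,398.3916
  5     2,105.00     1,266.2341     6,331.1704      37,987.0222
  Σ                  1,594.0885     7,109.2683      41,018.0247
P = 1,594.0885.
Convexity = Σ t(t+1)·PV / [P·(1+y)²] = 41,018.0247 / (1,594.0885 × 1.225449) = 20.99748.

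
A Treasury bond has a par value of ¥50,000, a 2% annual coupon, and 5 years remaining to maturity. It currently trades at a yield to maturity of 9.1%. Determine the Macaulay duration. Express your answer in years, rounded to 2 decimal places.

Periodic yield y = 0.091. Discount each cash flow and weight by its year:
  t   CF        PV=CF/(1+0.091)^t    t·PV
  1     1,000.00       916.5903       916.5903
  2     1,000.00       840.1377     1,680.2755
  3     1,000.00       770.0621     2,310.1863
  4     1,000.00       705.8314     2,823.3257
  5    51,000.00    32,994.8701   164,974.3506
  Σ                 36,227.4917   172,704.7284
Price P = Σ PV = 36,227.4917.
Macaulay duration = Σ(t·PV) / P = 172,704.7284 / 36,227.4917 = 4.76723 years.

4.77 years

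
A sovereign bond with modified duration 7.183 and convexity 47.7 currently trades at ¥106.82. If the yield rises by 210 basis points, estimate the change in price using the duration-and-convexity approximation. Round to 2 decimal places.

Duration effect: -D_mod·Δy = -7.183 × (+0.021) = -0.150843
Convexity effect: ½·C·(Δy)² = 0.5 × 47.7 × (0.021)² = +0.01051785
ΔP/P ≈ -0.150843 + 0.01051785 = -0.14032515
ΔP ≈ 106.82 × (-0.14032515) = -14.989532523.

-¥14.99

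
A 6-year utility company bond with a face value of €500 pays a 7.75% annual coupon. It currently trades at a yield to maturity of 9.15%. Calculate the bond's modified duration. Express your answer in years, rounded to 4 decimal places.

4.5654 years

Periodic yield y = 0.0915. First find Macaulay duration:
  t   CF        PV=CF/(1+0.0915)^t    t·PV
  1        38.75        35.5016        35.5016
  2        38.75        32.5255        65.0510
  3        38.75        29.7989        89.3968
  4        38.75        27.3009       109.2035
  5        38.75        25.0123       125.0613
  6       538.75       318.5993     1,911.5959
  Σ                    468.7385     2,335.8102
P = 468.7385; Macaulay duration = 2,335.8102 / 468.7385 = 4.98318 years.
Modified duration = D_Mac / (1 + y) = 4.98318 / 1.0915 = 4.56545 years.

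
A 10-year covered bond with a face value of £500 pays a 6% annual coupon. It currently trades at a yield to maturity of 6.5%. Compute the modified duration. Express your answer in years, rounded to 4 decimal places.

7.2824 years

Periodic yield y = 0.065. First find Macaulay duration:
  t   CF        PV=CF/(1+0.065)^t    t·PV
  1        30.00        28.1690        28.1690
  2        30.00        26.4498        52.8996
  3        30.00        24.8355        74.5064
  4        30.00        23.3197        93.2788
  5        30.00        21.8964       109.4821
  6        30.00        20.5600       123.3601
  7        30.00        19.3052       135.1363
  8        30.00        18.1269       145.0155
  9        30.00        17.0206       153.1854
  10      530.00       282.3448     2,823.4480
  Σ                    482.0279     3,738.4812
P = 482.0279; Macaulay duration = 3,738.4812 / 482.0279 = 7.75574 years.
Modified duration = D_Mac / (1 + y) = 7.75574 / 1.065 = 7.28238 years.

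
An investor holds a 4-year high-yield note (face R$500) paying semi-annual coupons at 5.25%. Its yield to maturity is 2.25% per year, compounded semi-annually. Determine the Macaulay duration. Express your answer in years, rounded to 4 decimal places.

Periodic yield y = 0.01125. Discount each cash flow and weight by its period:
  t   CF        PV=CF/(1+0.01125)^t    t·PV
  1       13.125        12.9790        12.9790
  2       13.125        12.8346        25.6692
  3       13.125        12.6918        38.0754
  4       13.125        12.5506        50.2025
  5       13.125        12.4110        62.0550
  6       13.125        12.2729        73.6376
  7       13.125        12.1364        84.9547
  8      513.125       469.1966     3,753.5732
  Σ                    557.0730     4,101.1465
Price P = Σ PV = 557.0730.
Macaulay duration = Σ(t·PV) / P = 4,101.1465 / 557.0730 = 7.36196 half-year periods.
In years: 7.36196 / 2 = 3.68098 years.

3.6810 years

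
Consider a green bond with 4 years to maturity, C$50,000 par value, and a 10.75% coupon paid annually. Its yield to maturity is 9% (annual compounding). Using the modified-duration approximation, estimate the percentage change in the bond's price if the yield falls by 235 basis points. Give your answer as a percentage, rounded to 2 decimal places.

+7.48%

Periodic yield y = 0.09. Modified duration first:
  t   CF        PV=CF/(1+0.09)^t    t·PV
  1     5,375.00     4,931.1927     4,931.1927
  2     5,375.00     4,524.0300     9,048.0599
  3     5,375.00     4,150.4862    12,451.4586
  4    55,375.00    39,229.0461   156,916.1843
  Σ                 52,834.7549   183,346.8955
P = 52,834.7549; D_Mac = 3.47019 yrs; D_mod = 3.47019/(1+0.09) = 3.18367 yrs.
ΔP/P ≈ -D_mod · Δy = -3.18367 × (-0.0235) = +0.074816 = +7.4816%.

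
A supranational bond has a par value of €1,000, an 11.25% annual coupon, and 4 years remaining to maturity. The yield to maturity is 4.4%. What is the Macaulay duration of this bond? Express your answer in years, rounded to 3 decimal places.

3.496 years

Periodic yield y = 0.044. Discount each cash flow and weight by its year:
  t   CF        PV=CF/(1+0.044)^t    t·PV
  1       112.50       107.7586       107.7586
  2       112.50       103.2171       206.4341
  3       112.50        98.8669       296.6008
  4     1,112.50       936.4790     3,745.9158
  Σ                  1,246.3216     4,356.7094
Price P = Σ PV = 1,246.3216.
Macaulay duration = Σ(t·PV) / P = 4,356.7094 / 1,246.3216 = 3.49565 years.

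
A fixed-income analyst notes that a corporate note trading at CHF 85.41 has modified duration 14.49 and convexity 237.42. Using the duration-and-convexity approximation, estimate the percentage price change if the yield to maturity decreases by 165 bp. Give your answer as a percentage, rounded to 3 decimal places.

Duration effect: -D_mod·Δy = -14.49 × (-0.0165) = +0.239085
Convexity effect: ½·C·(Δy)² = 0.5 × 237.42 × (-0.0165)² = +0.0323187975
ΔP/P ≈ +0.239085 + 0.0323187975 = +0.2714037975
= +27.14037975%.

+27.140%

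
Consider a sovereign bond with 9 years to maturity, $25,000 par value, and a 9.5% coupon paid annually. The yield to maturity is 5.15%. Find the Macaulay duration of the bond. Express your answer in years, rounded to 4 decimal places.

Periodic yield y = 0.0515. Discount each cash flow and weight by its year:
  t   CF        PV=CF/(1+0.0515)^t    t·PV
  1     2,375.00     2,258.6781     2,258.6781
  2     2,375.00     2,148.0533     4,296.1067
  3     2,375.00     2,042.8467     6,128.5402
  4     2,375.00     1,942.7929     7,771.1716
  5     2,375.00     1,847.6395     9,238.1973
  6     2,375.00     1,757.1464    10,542.8785
  7     2,375.00     1,671.0855    11,697.5986
  8     2,375.00     1,589.2397    12,713.9174
  9    27,375.00    17,420.9019   156,788.1169
  Σ                 32,678.3840   221,435.2052
Price P = Σ PV = 32,678.3840.
Macaulay duration = Σ(t·PV) / P = 221,435.2052 / 32,678.3840 = 6.77620 years.

6.7762 years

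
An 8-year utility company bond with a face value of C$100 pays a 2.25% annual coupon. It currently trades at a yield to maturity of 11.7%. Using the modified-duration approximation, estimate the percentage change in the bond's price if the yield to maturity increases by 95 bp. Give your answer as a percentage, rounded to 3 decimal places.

-6.059%

Periodic yield y = 0.117. Modified duration first:
  t   CF        PV=CF/(1+0.117)^t    t·PV
  1         2.25         2.0143         2.0143
  2         2.25         1.8033         3.6067
  3         2.25         1.6144         4.8433
  4         2.25         1.4453         5.7814
  5         2.25         1.2939         6.4697
  6         2.25         1.1584         6.9505
  7         2.25         1.0371         7.2595
  8       102.25        42.1928       337.5421
  Σ                     52.5596       374.4675
P = 52.5596; D_Mac = 7.12462 yrs; D_mod = 7.12462/(1+0.117) = 6.37835 yrs.
ΔP/P ≈ -D_mod · Δy = -6.37835 × (+0.0095) = -0.060594 = -6.0594%.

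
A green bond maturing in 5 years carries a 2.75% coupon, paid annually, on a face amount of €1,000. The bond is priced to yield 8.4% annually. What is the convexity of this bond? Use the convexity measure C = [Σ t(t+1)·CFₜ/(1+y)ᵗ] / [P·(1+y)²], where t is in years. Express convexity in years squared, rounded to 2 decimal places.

23.49

With y = 0.084:
  t   CF        PV=CF/(1+0.084)^t    t·PV        t(t+1)·PV
  1        27.50        25.3690        25.3690          50.7380
  2        27.50        23.4031        46.8063         140.4188
  3        27.50        21.5896        64.7688         259.0753
  4        27.50        19.9166        79.6665         398.3323
  5     1,027.50       686.4919     3,432.4595      20,594.7571
  Σ                    776.7703     3,649.0701      21,443.3216
P = 776.7703.
Convexity = Σ t(t+1)·PV / [P·(1+y)²] = 21,443.3216 / (776.7703 × 1.175056) = 23.49313.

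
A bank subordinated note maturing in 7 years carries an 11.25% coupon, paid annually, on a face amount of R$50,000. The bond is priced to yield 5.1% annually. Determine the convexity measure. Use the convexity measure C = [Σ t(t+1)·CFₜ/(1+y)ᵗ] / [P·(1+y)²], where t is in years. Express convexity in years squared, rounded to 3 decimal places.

36.057

With y = 0.051:
  t   CF        PV=CF/(1+0.051)^t    t·PV        t(t+1)·PV
  1     5,625.00     5,352.0457     5,352.0457      10,704.0913
  2     5,625.00     5,092.3365    10,184.6730      30,554.0191
  3     5,625.00     4,845.2298    14,535.6894      58,142.7575
  4     5,625.00     4,610.1140    18,440.4559      92,202.2795
  5     5,625.00     4,386.4072    21,932.0360     131,592.2163
  6     5,625.00     4,173.5559    25,041.3352     175,289.3461
  7    55,625.00    39,269.1058   274,883.7405   2,199,069.9236
  Σ                 67,728.7948   370,369.9756   2,697,554.6334
P = 67,728.7948.
Convexity = Σ t(t+1)·PV / [P·(1+y)²] = 2,697,554.6334 / (67,728.7948 × 1.104601) = 36.05716.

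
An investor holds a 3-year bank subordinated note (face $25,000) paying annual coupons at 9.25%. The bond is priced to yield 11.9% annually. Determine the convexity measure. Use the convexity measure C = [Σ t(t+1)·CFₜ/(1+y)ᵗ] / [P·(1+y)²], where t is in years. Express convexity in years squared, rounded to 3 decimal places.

With y = 0.119:
  t   CF        PV=CF/(1+0.119)^t    t·PV        t(t+1)·PV
  1     2,312.50     2,066.5773     2,066.5773       4,133.1546
  2     2,312.50     1,846.8072     3,693.6145      11,080.8434
  3    27,312.50    19,492.6639    58,477.9917     233,911.9669
  Σ                 23,406.0484    64,238.1835     249,125.9649
P = 23,406.0484.
Convexity = Σ t(t+1)·PV / [P·(1+y)²] = 249,125.9649 / (23,406.0484 × 1.252161) = 8.50023.

8.500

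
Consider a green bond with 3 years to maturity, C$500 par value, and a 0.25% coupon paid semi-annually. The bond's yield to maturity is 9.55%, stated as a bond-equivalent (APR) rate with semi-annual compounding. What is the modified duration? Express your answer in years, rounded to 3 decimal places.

Periodic yield y = 0.04775. First find Macaulay duration:
  t   CF        PV=CF/(1+0.04775)^t    t·PV
  1        0.625         0.5965         0.5965
  2        0.625         0.5693         1.1387
  3        0.625         0.5434         1.6302
  4        0.625         0.5186         2.0745
  5        0.625         0.4950         2.4749
  6      500.625       378.4134     2,270.4805
  Σ                    381.1362     2,278.3952
P = 381.1362; Macaulay duration = 2,278.3952 / 381.1362 = 5.97790 half-year periods = 2.98895 years.
Modified duration = D_Mac / (1 + y) = 2.98895 / 1.04775 = 2.85273 years.

2.853 years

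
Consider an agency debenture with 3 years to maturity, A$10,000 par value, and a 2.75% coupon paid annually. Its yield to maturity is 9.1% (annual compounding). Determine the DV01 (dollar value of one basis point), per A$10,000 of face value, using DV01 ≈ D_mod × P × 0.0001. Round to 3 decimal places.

Periodic yield y = 0.091.
  t   CF        PV=CF/(1+0.091)^t    t·PV
  1       275.00       252.0623       252.0623
  2       275.00       231.0379       462.0758
  3    10,275.00     7,912.3881    23,737.1642
  Σ                  8,395.4883    24,451.3023
P = 8,395.4883; D_Mac = 2.91243 yrs; D_mod = 2.66951 yrs.
DV01 ≈ 2.66951 × 8,395.4883 × 0.0001 = 2.241183.

A$2.241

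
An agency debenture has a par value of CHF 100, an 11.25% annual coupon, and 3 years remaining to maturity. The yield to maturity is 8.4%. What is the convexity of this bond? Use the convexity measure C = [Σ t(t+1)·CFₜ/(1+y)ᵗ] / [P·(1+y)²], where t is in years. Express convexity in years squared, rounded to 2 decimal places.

With y = 0.084:
  t   CF        PV=CF/(1+0.084)^t    t·PV        t(t+1)·PV
  1        11.25        10.3782        10.3782          20.7565
  2        11.25         9.5740        19.1480          57.4441
  3       111.25        87.3398       262.0194       1,048.0776
  Σ                    107.2920       291.5456       1,126.2781
P = 107.2920.
Convexity = Σ t(t+1)·PV / [P·(1+y)²] = 1,126.2781 / (107.2920 × 1.175056) = 8.93346.

8.93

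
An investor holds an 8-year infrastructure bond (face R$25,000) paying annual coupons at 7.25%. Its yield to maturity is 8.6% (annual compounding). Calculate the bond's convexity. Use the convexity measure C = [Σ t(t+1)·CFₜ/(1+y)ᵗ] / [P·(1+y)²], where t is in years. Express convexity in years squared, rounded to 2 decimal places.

43.77

With y = 0.086:
  t   CF        PV=CF/(1+0.086)^t    t·PV        t(t+1)·PV
  1     1,812.50     1,668.9687     1,668.9687       3,337.9374
  2     1,812.50     1,536.8036     3,073.6072       9,220.8215
  3     1,812.50     1,415.1046     4,245.3138      16,981.2551
  4     1,812.50     1,303.0429     5,212.1716      26,060.8580
  5     1,812.50     1,199.8553     5,999.2767      35,995.6602
  6     1,812.50     1,104.8392     6,629.0350      46,403.2452
  7     1,812.50     1,017.3473     7,121.4311      56,971.4490
  8    26,812.50    13,857.9410   110,863.5279     997,771.7509
  Σ                 23,103.9026   144,813.3320   1,192,742.9773
P = 23,103.9026.
Convexity = Σ t(t+1)·PV / [P·(1+y)²] = 1,192,742.9773 / (23,103.9026 × 1.179396) = 43.77255.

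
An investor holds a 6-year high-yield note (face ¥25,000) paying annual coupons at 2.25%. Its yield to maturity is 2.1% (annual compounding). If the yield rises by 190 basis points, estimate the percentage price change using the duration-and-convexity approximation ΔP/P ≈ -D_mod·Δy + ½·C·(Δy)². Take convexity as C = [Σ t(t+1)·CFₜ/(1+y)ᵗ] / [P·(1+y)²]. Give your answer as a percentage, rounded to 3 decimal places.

-9.896%

With y = 0.021:
  t   CF        PV=CF/(1+0.021)^t    t·PV        t(t+1)·PV
  1       562.50       550.9305       550.9305       1,101.8609
  2       562.50       539.5989     1,079.1978       3,237.5933
  3       562.50       528.5004     1,585.5011       6,342.0045
  4       562.50       517.6301     2,070.5206      10,352.6029
  5       562.50       506.9835     2,534.9174      15,209.5047
  6    25,562.50    22,565.7033   135,394.2196     947,759.5369
  Σ                 25,209.3466   143,215.2869     984,003.1032
P = 25,209.3466; D_Mac = 5.68104 yrs; D_mod = 5.56419 yrs; C = 37.44410.
Duration effect: -5.56419 × (+0.019) = -0.105720
Convexity effect: 0.5 × 37.44410 × (0.019)² = +0.0067587
ΔP/P ≈ -0.105720 + 0.0067587 = -0.098961 = -9.8961%.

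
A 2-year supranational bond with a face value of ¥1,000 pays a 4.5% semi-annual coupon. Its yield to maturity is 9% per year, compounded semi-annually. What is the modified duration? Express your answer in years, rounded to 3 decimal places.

1.849 years

Periodic yield y = 0.045. First find Macaulay duration:
  t   CF        PV=CF/(1+0.045)^t    t·PV
  1        22.50        21.5311        21.5311
  2        22.50        20.6039        41.2078
  3        22.50        19.7167        59.1500
  4     1,022.50       857.4290     3,429.7159
  Σ                    919.2807     3,551.6049
P = 919.2807; Macaulay duration = 3,551.6049 / 919.2807 = 3.86346 half-year periods = 1.93173 years.
Modified duration = D_Mac / (1 + y) = 1.93173 / 1.045 = 1.84855 years.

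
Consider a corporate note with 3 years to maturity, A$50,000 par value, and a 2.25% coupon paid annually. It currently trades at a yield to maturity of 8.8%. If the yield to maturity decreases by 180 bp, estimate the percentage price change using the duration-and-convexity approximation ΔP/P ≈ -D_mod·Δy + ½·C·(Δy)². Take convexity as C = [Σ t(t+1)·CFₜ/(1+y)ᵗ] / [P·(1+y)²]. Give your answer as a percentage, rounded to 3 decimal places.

With y = 0.088:
  t   CF        PV=CF/(1+0.088)^t    t·PV        t(t+1)·PV
  1     1,125.00     1,034.0074     1,034.0074       2,068.0147
  2     1,125.00       950.3744     1,900.7488       5,702.2464
  3    51,125.00    39,695.9898   119,087.9693     476,351.8772
  Σ                 41,680.3715   122,022.7255     484,122.1383
P = 41,680.3715; D_Mac = 2.92758 yrs; D_mod = 2.69079 yrs; C = 9.81218.
Duration effect: -2.69079 × (-0.018) = +0.048434
Convexity effect: 0.5 × 9.81218 × (-0.018)² = +0.0015896
ΔP/P ≈ +0.048434 + 0.0015896 = +0.050024 = +5.0024%.

+5.002%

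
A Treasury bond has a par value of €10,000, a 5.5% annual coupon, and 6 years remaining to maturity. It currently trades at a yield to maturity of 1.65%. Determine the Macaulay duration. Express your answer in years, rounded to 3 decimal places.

Periodic yield y = 0.0165. Discount each cash flow and weight by its year:
  t   CF        PV=CF/(1+0.0165)^t    t·PV
  1       550.00       541.0723       541.0723
  2       550.00       532.2895     1,064.5791
  3       550.00       523.6493     1,570.9479
  4       550.00       515.1494     2,060.5974
  5       550.00       506.7874     2,533.9368
  6    10,550.00     9,563.3084    57,379.8505
  Σ                 12,182.2563    65,150.9840
Price P = Σ PV = 12,182.2563.
Macaulay duration = Σ(t·PV) / P = 65,150.9840 / 12,182.2563 = 5.34802 years.

5.348 years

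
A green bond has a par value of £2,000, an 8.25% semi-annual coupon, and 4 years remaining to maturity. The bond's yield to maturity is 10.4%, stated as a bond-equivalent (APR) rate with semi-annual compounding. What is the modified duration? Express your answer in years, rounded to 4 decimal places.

Periodic yield y = 0.052. First find Macaulay duration:
  t   CF        PV=CF/(1+0.052)^t    t·PV
  1        82.50        78.4221        78.4221
  2        82.50        74.5457       149.0914
  3        82.50        70.8609       212.5827
  4        82.50        67.3583       269.4331
  5        82.50        64.0288       320.1439
  6        82.50        60.8639       365.1832
  7        82.50        57.8554       404.9877
  8     2,082.50     1,388.2225    11,105.7803
  Σ                  1,862.1575    12,905.6243
P = 1,862.1575; Macaulay duration = 12,905.6243 / 1,862.1575 = 6.93047 half-year periods = 3.46523 years.
Modified duration = D_Mac / (1 + y) = 3.46523 / 1.052 = 3.29395 years.

3.2939 years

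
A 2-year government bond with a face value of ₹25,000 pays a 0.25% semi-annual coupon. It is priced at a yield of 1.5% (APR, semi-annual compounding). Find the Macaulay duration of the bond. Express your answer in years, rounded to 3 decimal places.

1.996 years

Periodic yield y = 0.0075. Discount each cash flow and weight by its period:
  t   CF        PV=CF/(1+0.0075)^t    t·PV
  1        31.25        31.0174        31.0174
  2        31.25        30.7865        61.5729
  3        31.25        30.5573        91.6719
  4    25,031.25    24,294.1841    97,176.7365
  Σ                 24,386.5452    97,360.9987
Price P = Σ PV = 24,386.5452.
Macaulay duration = Σ(t·PV) / P = 97,360.9987 / 24,386.5452 = 3.99241 half-year periods.
In years: 3.99241 / 2 = 1.99620 years.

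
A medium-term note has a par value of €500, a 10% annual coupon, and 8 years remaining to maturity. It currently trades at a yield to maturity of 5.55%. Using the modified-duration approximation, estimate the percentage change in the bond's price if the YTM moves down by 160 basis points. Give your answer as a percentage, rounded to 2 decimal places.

Periodic yield y = 0.0555. Modified duration first:
  t   CF        PV=CF/(1+0.0555)^t    t·PV
  1        50.00        47.3709        47.3709
  2        50.00        44.8801        89.7601
  3        50.00        42.5202       127.5606
  4        50.00        40.2844       161.1377
  5        50.00        38.1662       190.8310
  6        50.00        36.1593       216.9561
  7        50.00        34.2580       239.8062
  8       550.00       357.0235     2,856.1879
  Σ                    640.6627     3,929.6104
P = 640.6627; D_Mac = 6.13367 yrs; D_mod = 6.13367/(1+0.0555) = 5.81115 yrs.
ΔP/P ≈ -D_mod · Δy = -5.81115 × (-0.016) = +0.092978 = +9.2978%.

+9.30%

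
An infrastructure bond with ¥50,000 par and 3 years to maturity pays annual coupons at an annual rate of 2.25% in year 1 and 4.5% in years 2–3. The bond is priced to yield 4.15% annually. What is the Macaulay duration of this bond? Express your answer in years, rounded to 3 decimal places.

2.914 years

Periodic yield y = 0.0415. Discount each cash flow and weight by its year:
  t   CF        PV=CF/(1+0.0415)^t    t·PV
  1     1,125.00     1,080.1728     1,080.1728
  2     2,250.00     2,074.2637     4,148.5274
  3    52,250.00    46,249.6523   138,748.9568
  Σ                 49,404.0888   143,977.6571
Price P = Σ PV = 49,404.0888.
Macaulay duration = Σ(t·PV) / P = 143,977.6571 / 49,404.0888 = 2.91429 years.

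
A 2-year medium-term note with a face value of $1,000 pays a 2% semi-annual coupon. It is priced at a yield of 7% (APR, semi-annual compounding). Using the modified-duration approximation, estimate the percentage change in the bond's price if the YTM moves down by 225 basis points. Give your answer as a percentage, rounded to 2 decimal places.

+4.28%

Periodic yield y = 0.035. Modified duration first:
  t   CF        PV=CF/(1+0.035)^t    t·PV
  1        10.00         9.6618         9.6618
  2        10.00         9.3351        18.6702
  3        10.00         9.0194        27.0583
  4     1,010.00       880.1566     3,520.6266
  Σ                    908.1730     3,576.0169
P = 908.1730; D_Mac = 3.93759 half-year periods = 1.96880 yrs; D_mod = 1.96880/(1+0.035) = 1.90222 yrs.
ΔP/P ≈ -D_mod · Δy = -1.90222 × (-0.0225) = +0.042800 = +4.2800%.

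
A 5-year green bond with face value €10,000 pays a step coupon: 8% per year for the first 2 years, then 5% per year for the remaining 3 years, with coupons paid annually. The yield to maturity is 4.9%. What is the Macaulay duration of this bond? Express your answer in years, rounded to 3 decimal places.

Periodic yield y = 0.049. Discount each cash flow and weight by its year:
  t   CF        PV=CF/(1+0.049)^t    t·PV
  1       800.00       762.6311       762.6311
  2       800.00       727.0077     1,454.0154
  3       500.00       433.1552     1,299.4656
  4       500.00       412.9220     1,651.6881
  5    10,500.00     8,266.3132    41,331.5662
  Σ                 10,602.0293    46,499.3664
Price P = Σ PV = 10,602.0293.
Macaulay duration = Σ(t·PV) / P = 46,499.3664 / 10,602.0293 = 4.38589 years.

4.386 years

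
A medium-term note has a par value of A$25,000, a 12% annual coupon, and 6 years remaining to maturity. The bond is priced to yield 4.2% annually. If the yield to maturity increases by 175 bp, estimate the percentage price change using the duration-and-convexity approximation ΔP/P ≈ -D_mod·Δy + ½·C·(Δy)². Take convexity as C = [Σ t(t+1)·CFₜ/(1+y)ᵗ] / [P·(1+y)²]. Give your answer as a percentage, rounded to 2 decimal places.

-7.68%

With y = 0.042:
  t   CF        PV=CF/(1+0.042)^t    t·PV        t(t+1)·PV
  1     3,000.00     2,879.0787     2,879.0787       5,758.1574
  2     3,000.00     2,763.0314     5,526.0628      16,578.1883
  3     3,000.00     2,651.6616     7,954.9848      31,819.9391
  4     3,000.00     2,544.7808    10,179.1232      50,895.6159
  5     3,000.00     2,442.2081    12,211.0403      73,266.2417
  6    28,000.00    21,875.1841   131,251.1049     918,757.7340
  Σ                 35,155.9447   170,001.3946   1,097,075.8764
P = 35,155.9447; D_Mac = 4.83564 yrs; D_mod = 4.64073 yrs; C = 28.74104.
Duration effect: -4.64073 × (+0.0175) = -0.081213
Convexity effect: 0.5 × 28.74104 × (0.0175)² = +0.0044010
ΔP/P ≈ -0.081213 + 0.0044010 = -0.076812 = -7.6812%.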